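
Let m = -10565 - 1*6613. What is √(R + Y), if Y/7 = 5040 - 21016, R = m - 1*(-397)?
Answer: I*√128613 ≈ 358.63*I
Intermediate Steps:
m = -17178 (m = -10565 - 6613 = -17178)
R = -16781 (R = -17178 - 1*(-397) = -17178 + 397 = -16781)
Y = -111832 (Y = 7*(5040 - 21016) = 7*(-15976) = -111832)
√(R + Y) = √(-16781 - 111832) = √(-128613) = I*√128613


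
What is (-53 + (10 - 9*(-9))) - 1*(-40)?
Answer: 78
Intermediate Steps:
(-53 + (10 - 9*(-9))) - 1*(-40) = (-53 + (10 + 81)) + 40 = (-53 + 91) + 40 = 38 + 40 = 78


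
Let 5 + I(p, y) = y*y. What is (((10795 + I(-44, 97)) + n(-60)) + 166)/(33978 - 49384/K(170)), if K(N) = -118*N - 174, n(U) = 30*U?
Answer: 187822105/343780118 ≈ 0.54634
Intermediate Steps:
I(p, y) = -5 + y² (I(p, y) = -5 + y*y = -5 + y²)
K(N) = -174 - 118*N
(((10795 + I(-44, 97)) + n(-60)) + 166)/(33978 - 49384/K(170)) = (((10795 + (-5 + 97²)) + 30*(-60)) + 166)/(33978 - 49384/(-174 - 118*170)) = (((10795 + (-5 + 9409)) - 1800) + 166)/(33978 - 49384/(-174 - 20060)) = (((10795 + 9404) - 1800) + 166)/(33978 - 49384/(-20234)) = ((20199 - 1800) + 166)/(33978 - 49384*(-1/20234)) = (18399 + 166)/(33978 + 24692/10117) = 18565/(343780118/10117) = 18565*(10117/343780118) = 187822105/343780118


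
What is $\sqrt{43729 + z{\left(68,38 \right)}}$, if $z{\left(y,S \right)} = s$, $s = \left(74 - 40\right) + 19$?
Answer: $\sqrt{43782} \approx 209.24$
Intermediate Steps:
$s = 53$ ($s = 34 + 19 = 53$)
$z{\left(y,S \right)} = 53$
$\sqrt{43729 + z{\left(68,38 \right)}} = \sqrt{43729 + 53} = \sqrt{43782}$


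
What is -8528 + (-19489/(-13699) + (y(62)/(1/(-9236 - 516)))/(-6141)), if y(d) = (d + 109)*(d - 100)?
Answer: -22976639303/1219211 ≈ -18846.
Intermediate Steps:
y(d) = (-100 + d)*(109 + d) (y(d) = (109 + d)*(-100 + d) = (-100 + d)*(109 + d))
-8528 + (-19489/(-13699) + (y(62)/(1/(-9236 - 516)))/(-6141)) = -8528 + (-19489/(-13699) + ((-10900 + 62² + 9*62)/(1/(-9236 - 516)))/(-6141)) = -8528 + (-19489*(-1/13699) + ((-10900 + 3844 + 558)/(1/(-9752)))*(-1/6141)) = -8528 + (19489/13699 - 6498/(-1/9752)*(-1/6141)) = -8528 + (19489/13699 - 6498*(-9752)*(-1/6141)) = -8528 + (19489/13699 + 63368496*(-1/6141)) = -8528 + (19489/13699 - 918384/89) = -8528 - 12579207895/1219211 = -22976639303/1219211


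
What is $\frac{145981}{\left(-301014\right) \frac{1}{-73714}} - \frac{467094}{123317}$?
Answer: $\frac{663427163958631}{18560071719} \approx 35745.0$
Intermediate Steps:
$\frac{145981}{\left(-301014\right) \frac{1}{-73714}} - \frac{467094}{123317} = \frac{145981}{\left(-301014\right) \left(- \frac{1}{73714}\right)} - \frac{467094}{123317} = \frac{145981}{\frac{150507}{36857}} - \frac{467094}{123317} = 145981 \cdot \frac{36857}{150507} - \frac{467094}{123317} = \frac{5380421717}{150507} - \frac{467094}{123317} = \frac{663427163958631}{18560071719}$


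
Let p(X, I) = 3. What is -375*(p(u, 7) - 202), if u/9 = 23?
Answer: 74625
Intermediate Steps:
u = 207 (u = 9*23 = 207)
-375*(p(u, 7) - 202) = -375*(3 - 202) = -375*(-199) = 74625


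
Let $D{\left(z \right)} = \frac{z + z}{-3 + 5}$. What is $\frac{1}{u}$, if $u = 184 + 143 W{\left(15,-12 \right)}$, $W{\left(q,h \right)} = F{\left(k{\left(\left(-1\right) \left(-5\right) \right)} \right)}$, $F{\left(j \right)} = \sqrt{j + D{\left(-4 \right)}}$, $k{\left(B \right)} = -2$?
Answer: $\frac{92}{78275} - \frac{143 i \sqrt{6}}{156550} \approx 0.0011753 - 0.0022375 i$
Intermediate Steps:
$D{\left(z \right)} = z$ ($D{\left(z \right)} = \frac{2 z}{2} = 2 z \frac{1}{2} = z$)
$F{\left(j \right)} = \sqrt{-4 + j}$ ($F{\left(j \right)} = \sqrt{j - 4} = \sqrt{-4 + j}$)
$W{\left(q,h \right)} = i \sqrt{6}$ ($W{\left(q,h \right)} = \sqrt{-4 - 2} = \sqrt{-6} = i \sqrt{6}$)
$u = 184 + 143 i \sqrt{6} \approx 184.0 + 350.28 i$
$\frac{1}{u} = \frac{1}{184 + 143 i \sqrt{6}}$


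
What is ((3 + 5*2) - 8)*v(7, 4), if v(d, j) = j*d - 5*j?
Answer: 40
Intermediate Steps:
v(d, j) = -5*j + d*j (v(d, j) = d*j - 5*j = -5*j + d*j)
((3 + 5*2) - 8)*v(7, 4) = ((3 + 5*2) - 8)*(4*(-5 + 7)) = ((3 + 10) - 8)*(4*2) = (13 - 8)*8 = 5*8 = 40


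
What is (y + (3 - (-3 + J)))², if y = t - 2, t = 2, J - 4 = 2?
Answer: 0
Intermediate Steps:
J = 6 (J = 4 + 2 = 6)
y = 0 (y = 2 - 2 = 0)
(y + (3 - (-3 + J)))² = (0 + (3 - (-3 + 6)))² = (0 + (3 - 1*3))² = (0 + (3 - 3))² = (0 + 0)² = 0² = 0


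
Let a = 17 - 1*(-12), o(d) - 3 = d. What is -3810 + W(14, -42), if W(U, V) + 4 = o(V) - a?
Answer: -3882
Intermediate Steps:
o(d) = 3 + d
a = 29 (a = 17 + 12 = 29)
W(U, V) = -30 + V (W(U, V) = -4 + ((3 + V) - 1*29) = -4 + ((3 + V) - 29) = -4 + (-26 + V) = -30 + V)
-3810 + W(14, -42) = -3810 + (-30 - 42) = -3810 - 72 = -3882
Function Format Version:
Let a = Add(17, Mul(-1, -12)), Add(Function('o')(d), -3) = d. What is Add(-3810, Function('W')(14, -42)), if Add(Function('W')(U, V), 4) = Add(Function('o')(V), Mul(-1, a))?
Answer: -3882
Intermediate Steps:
Function('o')(d) = Add(3, d)
a = 29 (a = Add(17, 12) = 29)
Function('W')(U, V) = Add(-30, V) (Function('W')(U, V) = Add(-4, Add(Add(3, V), Mul(-1, 29))) = Add(-4, Add(Add(3, V), -29)) = Add(-4, Add(-26, V)) = Add(-30, V))
Add(-3810, Function('W')(14, -42)) = Add(-3810, Add(-30, -42)) = Add(-3810, -72) = -3882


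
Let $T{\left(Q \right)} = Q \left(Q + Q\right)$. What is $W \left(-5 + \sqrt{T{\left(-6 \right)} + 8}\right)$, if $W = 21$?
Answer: $-105 + 84 \sqrt{5} \approx 82.83$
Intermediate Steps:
$T{\left(Q \right)} = 2 Q^{2}$ ($T{\left(Q \right)} = Q 2 Q = 2 Q^{2}$)
$W \left(-5 + \sqrt{T{\left(-6 \right)} + 8}\right) = 21 \left(-5 + \sqrt{2 \left(-6\right)^{2} + 8}\right) = 21 \left(-5 + \sqrt{2 \cdot 36 + 8}\right) = 21 \left(-5 + \sqrt{72 + 8}\right) = 21 \left(-5 + \sqrt{80}\right) = 21 \left(-5 + 4 \sqrt{5}\right) = -105 + 84 \sqrt{5}$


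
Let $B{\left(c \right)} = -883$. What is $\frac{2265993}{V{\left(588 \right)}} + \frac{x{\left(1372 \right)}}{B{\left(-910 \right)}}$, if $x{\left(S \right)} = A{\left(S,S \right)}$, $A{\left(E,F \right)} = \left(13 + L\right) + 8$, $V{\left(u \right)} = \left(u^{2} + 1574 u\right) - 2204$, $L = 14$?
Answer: $\frac{1956454999}{1120572916} \approx 1.7459$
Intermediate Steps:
$V{\left(u \right)} = -2204 + u^{2} + 1574 u$
$A{\left(E,F \right)} = 35$ ($A{\left(E,F \right)} = \left(13 + 14\right) + 8 = 27 + 8 = 35$)
$x{\left(S \right)} = 35$
$\frac{2265993}{V{\left(588 \right)}} + \frac{x{\left(1372 \right)}}{B{\left(-910 \right)}} = \frac{2265993}{-2204 + 588^{2} + 1574 \cdot 588} + \frac{35}{-883} = \frac{2265993}{-2204 + 345744 + 925512} + 35 \left(- \frac{1}{883}\right) = \frac{2265993}{1269052} - \frac{35}{883} = \frac{1956454999}{1120572916}$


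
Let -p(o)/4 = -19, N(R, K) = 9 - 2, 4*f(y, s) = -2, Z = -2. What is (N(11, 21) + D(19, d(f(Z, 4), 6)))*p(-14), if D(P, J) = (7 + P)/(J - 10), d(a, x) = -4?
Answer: 2736/7 ≈ 390.86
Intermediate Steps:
f(y, s) = -1/2 (f(y, s) = (1/4)*(-2) = -1/2)
N(R, K) = 7
D(P, J) = (7 + P)/(-10 + J)
p(o) = 76 (p(o) = -4*(-19) = 76)
(N(11, 21) + D(19, d(f(Z, 4), 6)))*p(-14) = (7 + (7 + 19)/(-10 - 4))*76 = (7 + 26/(-14))*76 = (7 - 1/14*26)*76 = (7 - 13/7)*76 = (36/7)*76 = 2736/7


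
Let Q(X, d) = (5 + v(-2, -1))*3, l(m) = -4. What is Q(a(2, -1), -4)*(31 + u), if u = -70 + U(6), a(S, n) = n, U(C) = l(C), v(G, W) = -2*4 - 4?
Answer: 903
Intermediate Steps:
v(G, W) = -12 (v(G, W) = -8 - 4 = -12)
U(C) = -4
Q(X, d) = -21 (Q(X, d) = (5 - 12)*3 = -7*3 = -21)
u = -74 (u = -70 - 4 = -74)
Q(a(2, -1), -4)*(31 + u) = -21*(31 - 74) = -21*(-43) = 903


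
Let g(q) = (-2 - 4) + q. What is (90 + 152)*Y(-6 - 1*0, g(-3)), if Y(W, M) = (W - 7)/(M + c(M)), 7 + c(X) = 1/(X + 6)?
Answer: 9438/49 ≈ 192.61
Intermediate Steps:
c(X) = -7 + 1/(6 + X) (c(X) = -7 + 1/(X + 6) = -7 + 1/(6 + X))
g(q) = -6 + q
Y(W, M) = (-7 + W)/(M + (-41 - 7*M)/(6 + M)) (Y(W, M) = (W - 7)/(M + (-41 - 7*M)/(6 + M)) = (-7 + W)/(M + (-41 - 7*M)/(6 + M)))
(90 + 152)*Y(-6 - 1*0, g(-3)) = (90 + 152)*((-7 + (-6 - 1*0))*(6 + (-6 - 3))/(-41 - 7*(-6 - 3) + (-6 - 3)*(6 + (-6 - 3)))) = 242*((-7 + (-6 + 0))*(6 - 9)/(-41 - 7*(-9) - 9*(6 - 9))) = 242*((-7 - 6)*(-3)/(-41 + 63 - 9*(-3))) = 242*(-13*(-3)/(-41 + 63 + 27)) = 242*(-13*(-3)/49) = 242*((1/49)*(-13)*(-3)) = 242*(39/49) = 9438/49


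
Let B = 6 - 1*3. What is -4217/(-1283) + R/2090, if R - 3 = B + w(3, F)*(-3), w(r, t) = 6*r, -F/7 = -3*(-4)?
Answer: 4375973/1340735 ≈ 3.2639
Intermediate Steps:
F = -84 (F = -(-21)*(-4) = -7*12 = -84)
B = 3 (B = 6 - 3 = 3)
R = -48 (R = 3 + (3 + (6*3)*(-3)) = 3 + (3 + 18*(-3)) = 3 + (3 - 54) = 3 - 51 = -48)
-4217/(-1283) + R/2090 = -4217/(-1283) - 48/2090 = -4217*(-1/1283) - 48*1/2090 = 4217/1283 - 24/1045 = 4375973/1340735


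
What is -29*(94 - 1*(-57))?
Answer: -4379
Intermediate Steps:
-29*(94 - 1*(-57)) = -29*(94 + 57) = -29*151 = -4379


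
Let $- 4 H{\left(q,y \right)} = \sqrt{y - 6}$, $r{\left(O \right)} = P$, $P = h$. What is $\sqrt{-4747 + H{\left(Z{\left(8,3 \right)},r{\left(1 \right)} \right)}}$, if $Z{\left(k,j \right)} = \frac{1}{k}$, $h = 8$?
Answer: $\frac{\sqrt{-18988 - \sqrt{2}}}{2} \approx 68.901 i$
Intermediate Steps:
$P = 8$
$r{\left(O \right)} = 8$
$H{\left(q,y \right)} = - \frac{\sqrt{-6 + y}}{4}$ ($H{\left(q,y \right)} = - \frac{\sqrt{y - 6}}{4} = - \frac{\sqrt{-6 + y}}{4}$)
$\sqrt{-4747 + H{\left(Z{\left(8,3 \right)},r{\left(1 \right)} \right)}} = \sqrt{-4747 - \frac{\sqrt{-6 + 8}}{4}} = \sqrt{-4747 - \frac{\sqrt{2}}{4}}$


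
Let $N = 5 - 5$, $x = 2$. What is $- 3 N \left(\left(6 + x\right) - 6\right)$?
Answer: $0$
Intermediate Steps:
$N = 0$ ($N = 5 - 5 = 0$)
$- 3 N \left(\left(6 + x\right) - 6\right) = \left(-3\right) 0 \left(\left(6 + 2\right) - 6\right) = 0 \left(8 - 6\right) = 0 \cdot 2 = 0$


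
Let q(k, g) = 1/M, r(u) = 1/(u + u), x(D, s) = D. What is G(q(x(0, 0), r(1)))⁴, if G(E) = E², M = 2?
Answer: 1/256 ≈ 0.0039063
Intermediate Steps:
r(u) = 1/(2*u)
q(k, g) = ½ (q(k, g) = 1/2 = ½)
G(q(x(0, 0), r(1)))⁴ = ((½)²)⁴ = (¼)⁴ = 1/256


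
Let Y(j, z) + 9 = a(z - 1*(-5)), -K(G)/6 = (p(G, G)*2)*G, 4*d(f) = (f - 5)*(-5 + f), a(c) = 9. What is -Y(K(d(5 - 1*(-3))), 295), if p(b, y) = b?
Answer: 0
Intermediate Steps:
d(f) = (-5 + f)**2/4 (d(f) = ((f - 5)*(-5 + f))/4 = ((-5 + f)*(-5 + f))/4 = (-5 + f)**2/4)
K(G) = -12*G**2 (K(G) = -6*G*2*G = -6*2*G*G = -12*G**2)
Y(j, z) = 0 (Y(j, z) = -9 + 9 = 0)
-Y(K(d(5 - 1*(-3))), 295) = -1*0 = 0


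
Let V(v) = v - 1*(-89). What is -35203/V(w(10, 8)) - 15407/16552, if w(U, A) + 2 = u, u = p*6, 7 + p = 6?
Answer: -583928023/1340712 ≈ -435.54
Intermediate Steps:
p = -1 (p = -7 + 6 = -1)
u = -6 (u = -1*6 = -6)
w(U, A) = -8 (w(U, A) = -2 - 6 = -8)
V(v) = 89 + v (V(v) = v + 89 = 89 + v)
-35203/V(w(10, 8)) - 15407/16552 = -35203/(89 - 8) - 15407/16552 = -35203/81 - 15407*1/16552 = -35203*1/81 - 15407/16552 = -35203/81 - 15407/16552 = -583928023/1340712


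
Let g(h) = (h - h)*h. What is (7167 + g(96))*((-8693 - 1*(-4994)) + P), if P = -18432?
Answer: -158612877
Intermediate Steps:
g(h) = 0 (g(h) = 0*h = 0)
(7167 + g(96))*((-8693 - 1*(-4994)) + P) = (7167 + 0)*((-8693 - 1*(-4994)) - 18432) = 7167*((-8693 + 4994) - 18432) = 7167*(-3699 - 18432) = 7167*(-22131) = -158612877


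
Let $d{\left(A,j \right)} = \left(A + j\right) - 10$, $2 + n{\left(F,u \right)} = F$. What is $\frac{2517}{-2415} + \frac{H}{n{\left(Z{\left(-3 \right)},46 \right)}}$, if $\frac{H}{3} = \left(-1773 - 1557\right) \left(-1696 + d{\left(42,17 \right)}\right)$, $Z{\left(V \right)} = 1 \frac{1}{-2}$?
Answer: $- \frac{5298037499}{805} \approx -6.5814 \cdot 10^{6}$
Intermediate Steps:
$Z{\left(V \right)} = - \frac{1}{2}$ ($Z{\left(V \right)} = 1 \left(- \frac{1}{2}\right) = - \frac{1}{2}$)
$n{\left(F,u \right)} = -2 + F$
$d{\left(A,j \right)} = -10 + A + j$
$H = 16453530$ ($H = 3 \left(-1773 - 1557\right) \left(-1696 + \left(-10 + 42 + 17\right)\right) = 3 \left(- 3330 \left(-1696 + 49\right)\right) = 3 \left(\left(-3330\right) \left(-1647\right)\right) = 3 \cdot 5484510 = 16453530$)
$\frac{2517}{-2415} + \frac{H}{n{\left(Z{\left(-3 \right)},46 \right)}} = \frac{2517}{-2415} + \frac{16453530}{-2 - \frac{1}{2}} = 2517 \left(- \frac{1}{2415}\right) + \frac{16453530}{- \frac{5}{2}} = - \frac{839}{805} + 16453530 \left(- \frac{2}{5}\right) = - \frac{839}{805} - 6581412 = - \frac{5298037499}{805}$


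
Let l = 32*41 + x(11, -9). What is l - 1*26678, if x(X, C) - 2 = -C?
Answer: -25355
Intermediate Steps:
x(X, C) = 2 - C
l = 1323 (l = 32*41 + (2 - 1*(-9)) = 1312 + (2 + 9) = 1312 + 11 = 1323)
l - 1*26678 = 1323 - 1*26678 = 1323 - 26678 = -25355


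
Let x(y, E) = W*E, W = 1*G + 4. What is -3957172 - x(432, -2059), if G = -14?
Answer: -3977762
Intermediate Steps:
W = -10 (W = 1*(-14) + 4 = -14 + 4 = -10)
x(y, E) = -10*E
-3957172 - x(432, -2059) = -3957172 - (-10)*(-2059) = -3957172 - 1*20590 = -3957172 - 20590 = -3977762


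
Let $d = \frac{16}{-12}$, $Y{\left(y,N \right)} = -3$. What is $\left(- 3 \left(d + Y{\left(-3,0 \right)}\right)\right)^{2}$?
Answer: $169$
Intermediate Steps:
$d = - \frac{4}{3}$ ($d = 16 \left(- \frac{1}{12}\right) = - \frac{4}{3} \approx -1.3333$)
$\left(- 3 \left(d + Y{\left(-3,0 \right)}\right)\right)^{2} = \left(- 3 \left(- \frac{4}{3} - 3\right)\right)^{2} = \left(\left(-3\right) \left(- \frac{13}{3}\right)\right)^{2} = 13^{2} = 169$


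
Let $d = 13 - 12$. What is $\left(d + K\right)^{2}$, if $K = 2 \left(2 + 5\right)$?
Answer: $225$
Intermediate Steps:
$d = 1$ ($d = 13 - 12 = 1$)
$K = 14$ ($K = 2 \cdot 7 = 14$)
$\left(d + K\right)^{2} = \left(1 + 14\right)^{2} = 15^{2} = 225$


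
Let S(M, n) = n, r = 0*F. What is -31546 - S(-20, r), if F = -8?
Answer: -31546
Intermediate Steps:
r = 0 (r = 0*(-8) = 0)
-31546 - S(-20, r) = -31546 - 1*0 = -31546 + 0 = -31546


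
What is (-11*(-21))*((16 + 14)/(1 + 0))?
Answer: 6930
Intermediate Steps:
(-11*(-21))*((16 + 14)/(1 + 0)) = 231*(30/1) = 231*(30*1) = 231*30 = 6930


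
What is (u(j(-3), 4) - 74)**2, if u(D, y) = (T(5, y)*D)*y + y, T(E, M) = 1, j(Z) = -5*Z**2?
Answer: 62500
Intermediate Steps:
u(D, y) = y + D*y (u(D, y) = (1*D)*y + y = D*y + y = y + D*y)
(u(j(-3), 4) - 74)**2 = (4*(1 - 5*(-3)**2) - 74)**2 = (4*(1 - 5*9) - 74)**2 = (4*(1 - 45) - 74)**2 = (4*(-44) - 74)**2 = (-176 - 74)**2 = (-250)**2 = 62500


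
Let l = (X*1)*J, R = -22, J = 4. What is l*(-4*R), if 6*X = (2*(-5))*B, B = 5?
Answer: -8800/3 ≈ -2933.3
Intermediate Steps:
X = -25/3 (X = ((2*(-5))*5)/6 = (-10*5)/6 = (⅙)*(-50) = -25/3 ≈ -8.3333)
l = -100/3 (l = -25/3*1*4 = -25/3*4 = -100/3 ≈ -33.333)
l*(-4*R) = -(-400)*(-22)/3 = -100/3*88 = -8800/3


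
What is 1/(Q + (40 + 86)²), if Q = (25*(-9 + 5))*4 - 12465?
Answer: 1/3011 ≈ 0.00033212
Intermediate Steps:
Q = -12865 (Q = (25*(-4))*4 - 12465 = -100*4 - 12465 = -400 - 12465 = -12865)
1/(Q + (40 + 86)²) = 1/(-12865 + (40 + 86)²) = 1/(-12865 + 126²) = 1/(-12865 + 15876) = 1/3011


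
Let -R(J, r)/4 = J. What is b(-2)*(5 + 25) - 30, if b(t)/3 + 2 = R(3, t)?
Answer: -1290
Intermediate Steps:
R(J, r) = -4*J
b(t) = -42 (b(t) = -6 + 3*(-4*3) = -6 + 3*(-12) = -6 - 36 = -42)
b(-2)*(5 + 25) - 30 = -42*(5 + 25) - 30 = -42*30 - 30 = -1260 - 30 = -1290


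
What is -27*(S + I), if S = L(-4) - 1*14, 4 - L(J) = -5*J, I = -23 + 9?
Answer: 1188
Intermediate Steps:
I = -14
L(J) = 4 + 5*J (L(J) = 4 - (-5)*J = 4 + 5*J)
S = -30 (S = (4 + 5*(-4)) - 1*14 = (4 - 20) - 14 = -16 - 14 = -30)
-27*(S + I) = -27*(-30 - 14) = -27*(-44) = 1188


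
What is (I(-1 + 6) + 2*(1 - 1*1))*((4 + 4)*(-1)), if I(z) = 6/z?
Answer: -48/5 ≈ -9.6000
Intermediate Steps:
(I(-1 + 6) + 2*(1 - 1*1))*((4 + 4)*(-1)) = (6/(-1 + 6) + 2*(1 - 1*1))*((4 + 4)*(-1)) = (6/5 + 2*(1 - 1))*(8*(-1)) = (6*(⅕) + 2*0)*(-8) = (6/5 + 0)*(-8) = (6/5)*(-8) = -48/5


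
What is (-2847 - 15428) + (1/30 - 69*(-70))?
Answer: -403349/30 ≈ -13445.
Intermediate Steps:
(-2847 - 15428) + (1/30 - 69*(-70)) = -18275 + (1/30 + 4830) = -18275 + 144901/30 = -403349/30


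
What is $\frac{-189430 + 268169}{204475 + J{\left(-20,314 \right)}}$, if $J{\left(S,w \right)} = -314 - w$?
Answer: $\frac{78739}{203847} \approx 0.38627$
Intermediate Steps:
$\frac{-189430 + 268169}{204475 + J{\left(-20,314 \right)}} = \frac{-189430 + 268169}{204475 - 628} = \frac{78739}{204475 - 628} = \frac{78739}{203847}$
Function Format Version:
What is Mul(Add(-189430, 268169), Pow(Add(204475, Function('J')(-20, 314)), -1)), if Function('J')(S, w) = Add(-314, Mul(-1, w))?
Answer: Rational(78739, 203847) ≈ 0.38627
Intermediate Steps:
Mul(Add(-189430, 268169), Pow(Add(204475, Function('J')(-20, 314)), -1)) = Mul(Add(-189430, 268169), Pow(Add(204475, Add(-314, Mul(-1, 314))), -1)) = Mul(78739, Pow(Add(204475, Add(-314, -314)), -1)) = Mul(78739, Pow(Add(204475, -628), -1)) = Mul(78739, Pow(203847, -1)) = Mul(78739, Rational(1, 203847)) = Rational(78739, 203847)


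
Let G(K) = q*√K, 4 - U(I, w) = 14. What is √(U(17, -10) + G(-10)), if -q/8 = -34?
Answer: √(-10 + 272*I*√10) ≈ 20.618 + 20.859*I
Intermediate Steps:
q = 272 (q = -8*(-34) = 272)
U(I, w) = -10 (U(I, w) = 4 - 1*14 = 4 - 14 = -10)
G(K) = 272*√K
√(U(17, -10) + G(-10)) = √(-10 + 272*√(-10)) = √(-10 + 272*(I*√10)) = √(-10 + 272*I*√10)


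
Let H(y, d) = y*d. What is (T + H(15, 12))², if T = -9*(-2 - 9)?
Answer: 77841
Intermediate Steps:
T = 99 (T = -9*(-11) = 99)
H(y, d) = d*y
(T + H(15, 12))² = (99 + 12*15)² = (99 + 180)² = 279² = 77841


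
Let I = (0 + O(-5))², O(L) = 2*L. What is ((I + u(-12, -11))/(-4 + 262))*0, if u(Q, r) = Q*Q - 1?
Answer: 0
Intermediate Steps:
u(Q, r) = -1 + Q² (u(Q, r) = Q² - 1 = -1 + Q²)
I = 100 (I = (0 + 2*(-5))² = (0 - 10)² = (-10)² = 100)
((I + u(-12, -11))/(-4 + 262))*0 = ((100 + (-1 + (-12)²))/(-4 + 262))*0 = ((100 + (-1 + 144))/258)*0 = ((100 + 143)*(1/258))*0 = (243*(1/258))*0 = (81/86)*0 = 0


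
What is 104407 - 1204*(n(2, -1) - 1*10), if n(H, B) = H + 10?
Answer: 101999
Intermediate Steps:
n(H, B) = 10 + H
104407 - 1204*(n(2, -1) - 1*10) = 104407 - 1204*((10 + 2) - 1*10) = 104407 - 1204*(12 - 10) = 104407 - 1204*2 = 104407 - 2408 = 101999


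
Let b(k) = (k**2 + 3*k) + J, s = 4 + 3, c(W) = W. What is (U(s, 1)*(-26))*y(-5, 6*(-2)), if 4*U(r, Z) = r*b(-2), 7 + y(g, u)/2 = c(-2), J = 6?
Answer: 3276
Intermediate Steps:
y(g, u) = -18 (y(g, u) = -14 + 2*(-2) = -14 - 4 = -18)
s = 7
b(k) = 6 + k**2 + 3*k (b(k) = (k**2 + 3*k) + 6 = 6 + k**2 + 3*k)
U(r, Z) = r (U(r, Z) = (r*(6 + (-2)**2 + 3*(-2)))/4 = (r*(6 + 4 - 6))/4 = (r*4)/4 = (4*r)/4 = r)
(U(s, 1)*(-26))*y(-5, 6*(-2)) = (7*(-26))*(-18) = -182*(-18) = 3276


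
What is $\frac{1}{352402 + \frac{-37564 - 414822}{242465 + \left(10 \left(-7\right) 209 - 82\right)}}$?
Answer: $\frac{227753}{80260160320} \approx 2.8377 \cdot 10^{-6}$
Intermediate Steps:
$\frac{1}{352402 + \frac{-37564 - 414822}{242465 + \left(10 \left(-7\right) 209 - 82\right)}} = \frac{1}{352402 - \frac{452386}{242465 - 14712}} = \frac{1}{352402 - \frac{452386}{227753}} = \frac{1}{\frac{80260160320}{227753}} = \frac{227753}{80260160320}$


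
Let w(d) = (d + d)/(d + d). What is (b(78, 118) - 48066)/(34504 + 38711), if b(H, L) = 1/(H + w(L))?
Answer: -3797213/5783985 ≈ -0.65650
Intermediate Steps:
w(d) = 1 (w(d) = (2*d)/((2*d)) = (2*d)*(1/(2*d)) = 1)
b(H, L) = 1/(1 + H) (b(H, L) = 1/(H + 1) = 1/(1 + H))
(b(78, 118) - 48066)/(34504 + 38711) = (1/(1 + 78) - 48066)/(34504 + 38711) = (1/79 - 48066)/73215 = (1/79 - 48066)*(1/73215) = -3797213/79*1/73215 = -3797213/5783985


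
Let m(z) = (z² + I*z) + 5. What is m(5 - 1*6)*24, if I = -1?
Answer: 168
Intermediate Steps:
m(z) = 5 + z² - z (m(z) = (z² - z) + 5 = 5 + z² - z)
m(5 - 1*6)*24 = (5 + (5 - 1*6)² - (5 - 1*6))*24 = (5 + (5 - 6)² - (5 - 6))*24 = (5 + (-1)² - 1*(-1))*24 = (5 + 1 + 1)*24 = 7*24 = 168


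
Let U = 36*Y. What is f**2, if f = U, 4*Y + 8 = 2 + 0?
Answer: 2916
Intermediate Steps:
Y = -3/2 (Y = -2 + (2 + 0)/4 = -2 + (1/4)*2 = -2 + 1/2 = -3/2 ≈ -1.5000)
U = -54 (U = 36*(-3/2) = -54)
f = -54
f**2 = (-54)**2 = 2916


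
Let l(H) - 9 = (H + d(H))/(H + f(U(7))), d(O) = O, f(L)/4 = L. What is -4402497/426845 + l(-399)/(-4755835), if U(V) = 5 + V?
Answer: -489938766689594/47502102739455 ≈ -10.314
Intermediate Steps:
f(L) = 4*L
l(H) = 9 + 2*H/(48 + H) (l(H) = 9 + (H + H)/(H + 4*(5 + 7)) = 9 + (2*H)/(H + 4*12) = 9 + (2*H)/(H + 48) = 9 + (2*H)/(48 + H) = 9 + 2*H/(48 + H))
-4402497/426845 + l(-399)/(-4755835) = -4402497/426845 + ((432 + 11*(-399))/(48 - 399))/(-4755835) = -4402497*1/426845 + ((432 - 4389)/(-351))*(-1/4755835) = -4402497/426845 - 1/351*(-3957)*(-1/4755835) = -4402497/426845 + (1319/117)*(-1/4755835) = -4402497/426845 - 1319/556432695 = -489938766689594/47502102739455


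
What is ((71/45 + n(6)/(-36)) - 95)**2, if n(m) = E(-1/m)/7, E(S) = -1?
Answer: 13854937849/1587600 ≈ 8727.0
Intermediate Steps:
n(m) = -1/7
((71/45 + n(6)/(-36)) - 95)**2 = ((71/45 - 1/7/(-36)) - 95)**2 = ((71*(1/45) - 1/7*(-1/36)) - 95)**2 = ((71/45 + 1/252) - 95)**2 = (1993/1260 - 95)**2 = (-117707/1260)**2 = 13854937849/1587600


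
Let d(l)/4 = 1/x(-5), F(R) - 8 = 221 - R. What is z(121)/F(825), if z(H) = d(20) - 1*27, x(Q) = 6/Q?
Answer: 91/1788 ≈ 0.050895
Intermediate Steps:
F(R) = 229 - R (F(R) = 8 + (221 - R) = 229 - R)
d(l) = -10/3 (d(l) = 4/((6/(-5))) = 4/((6*(-⅕))) = 4/(-6/5) = 4*(-⅚) = -10/3)
z(H) = -91/3 (z(H) = -10/3 - 1*27 = -10/3 - 27 = -91/3)
z(121)/F(825) = -91/(3*(229 - 1*825)) = -91/(3*(229 - 825)) = -91/3/(-596) = -91/3*(-1/596) = 91/1788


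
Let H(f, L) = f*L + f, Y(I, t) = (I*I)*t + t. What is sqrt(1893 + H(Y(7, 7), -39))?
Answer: I*sqrt(11407) ≈ 106.8*I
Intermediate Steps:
Y(I, t) = t + t*I**2 (Y(I, t) = I**2*t + t = t*I**2 + t = t + t*I**2)
H(f, L) = f + L*f (H(f, L) = L*f + f = f + L*f)
sqrt(1893 + H(Y(7, 7), -39)) = sqrt(1893 + (7*(1 + 7**2))*(1 - 39)) = sqrt(1893 + (7*(1 + 49))*(-38)) = sqrt(1893 + (7*50)*(-38)) = sqrt(1893 + 350*(-38)) = sqrt(1893 - 13300) = sqrt(-11407) = I*sqrt(11407)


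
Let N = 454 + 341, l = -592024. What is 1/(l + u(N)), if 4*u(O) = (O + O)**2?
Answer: 1/40001 ≈ 2.4999e-5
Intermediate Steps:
N = 795
u(O) = O**2 (u(O) = (O + O)**2/4 = (2*O)**2/4 = (4*O**2)/4 = O**2)
1/(l + u(N)) = 1/(-592024 + 795**2) = 1/(-592024 + 632025) = 1/40001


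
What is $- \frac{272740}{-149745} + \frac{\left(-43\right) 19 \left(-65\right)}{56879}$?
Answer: $\frac{4693077337}{1703469171} \approx 2.755$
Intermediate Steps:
$- \frac{272740}{-149745} + \frac{\left(-43\right) 19 \left(-65\right)}{56879} = \left(-272740\right) \left(- \frac{1}{149745}\right) + \left(-817\right) \left(-65\right) \frac{1}{56879} = \frac{54548}{29949} + 53105 \cdot \frac{1}{56879} = \frac{54548}{29949} + \frac{53105}{56879} = \frac{4693077337}{1703469171}$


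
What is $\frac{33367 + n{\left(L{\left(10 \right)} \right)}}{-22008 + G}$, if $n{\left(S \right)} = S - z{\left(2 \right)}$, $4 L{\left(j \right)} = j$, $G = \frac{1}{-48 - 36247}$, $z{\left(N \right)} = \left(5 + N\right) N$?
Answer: $- \frac{2421275745}{1597560722} \approx -1.5156$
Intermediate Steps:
$z{\left(N \right)} = N \left(5 + N\right)$
$G = - \frac{1}{36295}$ ($G = \frac{1}{-36295} = - \frac{1}{36295} \approx -2.7552 \cdot 10^{-5}$)
$L{\left(j \right)} = \frac{j}{4}$
$n{\left(S \right)} = -14 + S$ ($n{\left(S \right)} = S - 2 \left(5 + 2\right) = S - 2 \cdot 7 = S - 14 = -14 + S$)
$\frac{33367 + n{\left(L{\left(10 \right)} \right)}}{-22008 + G} = \frac{33367 + \left(-14 + \frac{1}{4} \cdot 10\right)}{-22008 - \frac{1}{36295}} = \frac{33367 + \left(-14 + \frac{5}{2}\right)}{- \frac{798780361}{36295}} = \left(33367 - \frac{23}{2}\right) \left(- \frac{36295}{798780361}\right) = \frac{66711}{2} \left(- \frac{36295}{798780361}\right) = - \frac{2421275745}{1597560722}$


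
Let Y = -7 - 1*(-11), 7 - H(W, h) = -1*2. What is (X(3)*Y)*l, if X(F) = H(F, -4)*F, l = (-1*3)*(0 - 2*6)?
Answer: 3888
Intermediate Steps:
l = 36 (l = -3*(0 - 12) = -3*(-12) = 36)
H(W, h) = 9 (H(W, h) = 7 - (-1)*2 = 7 - 1*(-2) = 7 + 2 = 9)
Y = 4 (Y = -7 + 11 = 4)
X(F) = 9*F
(X(3)*Y)*l = ((9*3)*4)*36 = (27*4)*36 = 108*36 = 3888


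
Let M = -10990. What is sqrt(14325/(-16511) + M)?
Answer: I*sqrt(2996254719865)/16511 ≈ 104.84*I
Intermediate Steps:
sqrt(14325/(-16511) + M) = sqrt(14325/(-16511) - 10990) = sqrt(14325*(-1/16511) - 10990) = sqrt(-14325/16511 - 10990) = sqrt(-181470215/16511) = I*sqrt(2996254719865)/16511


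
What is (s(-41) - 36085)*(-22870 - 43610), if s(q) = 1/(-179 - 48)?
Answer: 544557358080/227 ≈ 2.3989e+9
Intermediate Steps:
s(q) = -1/227 (s(q) = 1/(-227) = -1/227)
(s(-41) - 36085)*(-22870 - 43610) = (-1/227 - 36085)*(-22870 - 43610) = -8191296/227*(-66480) = 544557358080/227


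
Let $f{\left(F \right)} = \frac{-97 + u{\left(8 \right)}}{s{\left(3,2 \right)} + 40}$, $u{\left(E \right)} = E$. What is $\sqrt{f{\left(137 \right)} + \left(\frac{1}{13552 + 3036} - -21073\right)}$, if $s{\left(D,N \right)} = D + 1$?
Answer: $\frac{\sqrt{362370429421}}{4147} \approx 145.16$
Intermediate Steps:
$s{\left(D,N \right)} = 1 + D$
$f{\left(F \right)} = - \frac{89}{44}$ ($f{\left(F \right)} = \frac{-97 + 8}{\left(1 + 3\right) + 40} = - \frac{89}{4 + 40} = - \frac{89}{44}$)
$\sqrt{f{\left(137 \right)} + \left(\frac{1}{13552 + 3036} - -21073\right)} = \sqrt{- \frac{89}{44} + \left(\frac{1}{13552 + 3036} - -21073\right)} = \sqrt{- \frac{89}{44} + \left(\frac{1}{16588} + 21073\right)} = \sqrt{- \frac{89}{44} + \frac{349558925}{16588}} = \sqrt{\frac{87381343}{4147}} = \frac{\sqrt{362370429421}}{4147}$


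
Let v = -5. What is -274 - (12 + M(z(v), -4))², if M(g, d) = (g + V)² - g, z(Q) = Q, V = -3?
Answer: -6835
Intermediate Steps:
M(g, d) = (-3 + g)² - g (M(g, d) = (g - 3)² - g = (-3 + g)² - g)
-274 - (12 + M(z(v), -4))² = -274 - (12 + ((-3 - 5)² - 1*(-5)))² = -274 - (12 + ((-8)² + 5))² = -274 - (12 + (64 + 5))² = -274 - (12 + 69)² = -274 - 1*81² = -274 - 1*6561 = -274 - 6561 = -6835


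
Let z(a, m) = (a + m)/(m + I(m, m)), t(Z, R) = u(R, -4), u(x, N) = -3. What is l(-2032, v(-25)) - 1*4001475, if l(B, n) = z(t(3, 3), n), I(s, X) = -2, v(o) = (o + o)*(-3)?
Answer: -592218153/148 ≈ -4.0015e+6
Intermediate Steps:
t(Z, R) = -3
v(o) = -6*o (v(o) = (2*o)*(-3) = -6*o)
z(a, m) = (a + m)/(-2 + m) (z(a, m) = (a + m)/(m - 2) = (a + m)/(-2 + m))
l(B, n) = (-3 + n)/(-2 + n)
l(-2032, v(-25)) - 1*4001475 = (-3 - 6*(-25))/(-2 - 6*(-25)) - 1*4001475 = (-3 + 150)/(-2 + 150) - 4001475 = 147/148 - 4001475 = -592218153/148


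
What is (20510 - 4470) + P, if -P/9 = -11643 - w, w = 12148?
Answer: 230159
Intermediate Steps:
P = 214119 (P = -9*(-11643 - 1*12148) = -9*(-11643 - 12148) = -9*(-23791) = 214119)
(20510 - 4470) + P = (20510 - 4470) + 214119 = 16040 + 214119 = 230159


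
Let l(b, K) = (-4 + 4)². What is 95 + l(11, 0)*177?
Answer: 95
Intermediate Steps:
l(b, K) = 0 (l(b, K) = 0² = 0)
95 + l(11, 0)*177 = 95 + 0*177 = 95 + 0 = 95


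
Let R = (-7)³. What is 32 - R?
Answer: 375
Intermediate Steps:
R = -343
32 - R = 32 - 1*(-343) = 32 + 343 = 375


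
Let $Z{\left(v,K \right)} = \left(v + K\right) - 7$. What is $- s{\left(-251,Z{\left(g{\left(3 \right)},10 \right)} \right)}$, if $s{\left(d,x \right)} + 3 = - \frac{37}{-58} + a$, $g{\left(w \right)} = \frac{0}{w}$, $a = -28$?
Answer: $\frac{1761}{58} \approx 30.362$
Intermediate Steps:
$g{\left(w \right)} = 0$
$Z{\left(v,K \right)} = -7 + K + v$ ($Z{\left(v,K \right)} = \left(K + v\right) - 7 = -7 + K + v$)
$s{\left(d,x \right)} = - \frac{1761}{58}$ ($s{\left(d,x \right)} = -3 - \left(28 + \frac{37}{-58}\right) = -3 - \frac{1587}{58} = - \frac{1761}{58}$)
$- s{\left(-251,Z{\left(g{\left(3 \right)},10 \right)} \right)} = \left(-1\right) \left(- \frac{1761}{58}\right) = \frac{1761}{58}$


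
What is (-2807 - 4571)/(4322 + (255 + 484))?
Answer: -1054/723 ≈ -1.4578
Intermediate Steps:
(-2807 - 4571)/(4322 + (255 + 484)) = -7378/(4322 + 739) = -7378/5061 = -7378*1/5061 = -1054/723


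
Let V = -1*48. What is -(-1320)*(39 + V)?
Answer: -11880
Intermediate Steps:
V = -48
-(-1320)*(39 + V) = -(-1320)*(39 - 48) = -(-1320)*(-9) = -33*360 = -11880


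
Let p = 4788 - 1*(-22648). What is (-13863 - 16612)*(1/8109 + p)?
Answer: -127925151875/153 ≈ -8.3611e+8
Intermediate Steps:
p = 27436 (p = 4788 + 22648 = 27436)
(-13863 - 16612)*(1/8109 + p) = (-13863 - 16612)*(1/8109 + 27436) = -30475*(1/8109 + 27436) = -30475*222478525/8109 = -127925151875/153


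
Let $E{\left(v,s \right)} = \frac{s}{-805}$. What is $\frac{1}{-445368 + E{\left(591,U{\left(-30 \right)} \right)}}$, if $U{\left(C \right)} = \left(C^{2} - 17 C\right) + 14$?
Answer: $- \frac{805}{358522664} \approx -2.2453 \cdot 10^{-6}$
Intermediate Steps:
$U{\left(C \right)} = 14 + C^{2} - 17 C$
$E{\left(v,s \right)} = - \frac{s}{805}$ ($E{\left(v,s \right)} = s \left(- \frac{1}{805}\right) = - \frac{s}{805}$)
$\frac{1}{-445368 + E{\left(591,U{\left(-30 \right)} \right)}} = \frac{1}{-445368 - \frac{14 + \left(-30\right)^{2} - -510}{805}} = \frac{1}{-445368 - \frac{14 + 900 + 510}{805}} = \frac{1}{-445368 - \frac{1424}{805}} = \frac{1}{- \frac{358522664}{805}} = - \frac{805}{358522664}$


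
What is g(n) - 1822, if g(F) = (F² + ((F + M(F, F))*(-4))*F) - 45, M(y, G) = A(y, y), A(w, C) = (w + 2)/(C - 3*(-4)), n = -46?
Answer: -135607/17 ≈ -7976.9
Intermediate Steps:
A(w, C) = (2 + w)/(12 + C) (A(w, C) = (2 + w)/(C + 12) = (2 + w)/(12 + C))
M(y, G) = (2 + y)/(12 + y)
g(F) = -45 + F² + F*(-4*F - 4*(2 + F)/(12 + F)) (g(F) = (F² + ((F + (2 + F)/(12 + F))*(-4))*F) - 45 = (F² + (-4*F - 4*(2 + F)/(12 + F))*F) - 45 = (F² + F*(-4*F - 4*(2 + F)/(12 + F))) - 45 = -45 + F² + F*(-4*F - 4*(2 + F)/(12 + F)))
g(n) - 1822 = (-540 - 53*(-46) - 40*(-46)² - 3*(-46)³)/(12 - 46) - 1822 = (-540 + 2438 - 40*2116 - 3*(-97336))/(-34) - 1822 = -(-540 + 2438 - 84640 + 292008)/34 - 1822 = -1/34*209266 - 1822 = -104633/17 - 1822 = -135607/17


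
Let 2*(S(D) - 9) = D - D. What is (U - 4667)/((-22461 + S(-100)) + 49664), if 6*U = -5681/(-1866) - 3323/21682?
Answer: -283201269625/1651439624616 ≈ -0.17149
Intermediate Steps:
S(D) = 9 (S(D) = 9 + (D - D)/2 = 9 + (1/2)*0 = 9 + 0 = 9)
U = 29243681/60687918 (U = (-5681/(-1866) - 3323/21682)/6 = (-5681*(-1/1866) - 3323*1/21682)/6 = (5681/1866 - 3323/21682)/6 = (1/6)*(29243681/10114653) = 29243681/60687918 ≈ 0.48187)
(U - 4667)/((-22461 + S(-100)) + 49664) = (29243681/60687918 - 4667)/((-22461 + 9) + 49664) = -283201269625/(60687918*(-22452 + 49664)) = -283201269625/60687918/27212 = -283201269625/60687918*1/27212 = -283201269625/1651439624616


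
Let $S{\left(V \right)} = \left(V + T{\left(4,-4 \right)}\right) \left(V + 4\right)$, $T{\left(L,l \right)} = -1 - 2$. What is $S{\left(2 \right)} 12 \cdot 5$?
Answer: $-360$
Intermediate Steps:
$T{\left(L,l \right)} = -3$ ($T{\left(L,l \right)} = -1 - 2 = -3$)
$S{\left(V \right)} = \left(-3 + V\right) \left(4 + V\right)$ ($S{\left(V \right)} = \left(V - 3\right) \left(V + 4\right) = \left(-3 + V\right) \left(4 + V\right)$)
$S{\left(2 \right)} 12 \cdot 5 = \left(-12 + 2 + 2^{2}\right) 12 \cdot 5 = \left(-12 + 2 + 4\right) 12 \cdot 5 = \left(-6\right) 12 \cdot 5 = \left(-72\right) 5 = -360$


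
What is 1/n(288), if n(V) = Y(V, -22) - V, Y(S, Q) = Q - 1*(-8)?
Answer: -1/302 ≈ -0.0033113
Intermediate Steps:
Y(S, Q) = 8 + Q (Y(S, Q) = Q + 8 = 8 + Q)
n(V) = -14 - V (n(V) = (8 - 22) - V = -14 - V)
1/n(288) = 1/(-14 - 1*288) = 1/(-14 - 288) = 1/(-302) = -1/302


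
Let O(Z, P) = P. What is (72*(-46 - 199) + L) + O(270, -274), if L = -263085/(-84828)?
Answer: -506448569/28276 ≈ -17911.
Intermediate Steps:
L = 87695/28276 (L = -263085*(-1/84828) = 87695/28276 ≈ 3.1014)
(72*(-46 - 199) + L) + O(270, -274) = (72*(-46 - 199) + 87695/28276) - 274 = (72*(-245) + 87695/28276) - 274 = (-17640 + 87695/28276) - 274 = -498700945/28276 - 274 = -506448569/28276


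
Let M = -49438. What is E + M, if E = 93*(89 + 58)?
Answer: -35767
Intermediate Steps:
E = 13671 (E = 93*147 = 13671)
E + M = 13671 - 49438 = -35767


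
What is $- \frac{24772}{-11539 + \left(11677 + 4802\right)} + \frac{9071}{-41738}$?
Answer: $- \frac{269686119}{51546430} \approx -5.2319$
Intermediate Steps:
$- \frac{24772}{-11539 + \left(11677 + 4802\right)} + \frac{9071}{-41738} = - \frac{24772}{-11539 + 16479} + 9071 \left(- \frac{1}{41738}\right) = - \frac{24772}{4940} - \frac{9071}{41738} = \left(-24772\right) \frac{1}{4940} - \frac{9071}{41738} = - \frac{6193}{1235} - \frac{9071}{41738} = - \frac{269686119}{51546430}$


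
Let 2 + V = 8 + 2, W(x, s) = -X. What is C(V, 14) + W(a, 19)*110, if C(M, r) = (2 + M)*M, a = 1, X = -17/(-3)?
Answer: -1630/3 ≈ -543.33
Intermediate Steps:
X = 17/3 (X = -17*(-⅓) = 17/3 ≈ 5.6667)
W(x, s) = -17/3 (W(x, s) = -1*17/3 = -17/3)
V = 8 (V = -2 + (8 + 2) = -2 + 10 = 8)
C(M, r) = M*(2 + M)
C(V, 14) + W(a, 19)*110 = 8*(2 + 8) - 17/3*110 = 8*10 - 1870/3 = 80 - 1870/3 = -1630/3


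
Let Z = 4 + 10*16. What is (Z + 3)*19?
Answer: 3173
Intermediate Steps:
Z = 164 (Z = 4 + 160 = 164)
(Z + 3)*19 = (164 + 3)*19 = 167*19 = 3173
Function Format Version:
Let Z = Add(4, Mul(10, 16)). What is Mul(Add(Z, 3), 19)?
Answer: 3173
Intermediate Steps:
Z = 164 (Z = Add(4, 160) = 164)
Mul(Add(Z, 3), 19) = Mul(Add(164, 3), 19) = Mul(167, 19) = 3173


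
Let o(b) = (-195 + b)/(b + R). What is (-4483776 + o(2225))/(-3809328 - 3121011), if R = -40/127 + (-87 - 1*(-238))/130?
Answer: 164773026637852/254681135928453 ≈ 0.64698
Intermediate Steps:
R = 13977/16510 (R = -40*1/127 + (-87 + 238)*(1/130) = -40/127 + 151*(1/130) = -40/127 + 151/130 = 13977/16510 ≈ 0.84658)
o(b) = (-195 + b)/(13977/16510 + b) (o(b) = (-195 + b)/(b + 13977/16510) = (-195 + b)/(13977/16510 + b))
(-4483776 + o(2225))/(-3809328 - 3121011) = (-4483776 + 16510*(-195 + 2225)/(13977 + 16510*2225))/(-3809328 - 3121011) = (-4483776 + 16510*2030/(13977 + 36734750))/(-6930339) = (-4483776 + 16510*2030/36748727)*(-1/6930339) = (-4483776 + 16510*(1/36748727)*2030)*(-1/6930339) = (-4483776 + 33515300/36748727)*(-1/6930339) = -164773026637852/36748727*(-1/6930339) = 164773026637852/254681135928453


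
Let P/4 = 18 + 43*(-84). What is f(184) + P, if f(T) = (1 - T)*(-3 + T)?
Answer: -47499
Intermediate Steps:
P = -14376 (P = 4*(18 + 43*(-84)) = 4*(18 - 3612) = 4*(-3594) = -14376)
f(184) + P = (-3 - 1*184² + 4*184) - 14376 = (-3 - 1*33856 + 736) - 14376 = (-3 - 33856 + 736) - 14376 = -33123 - 14376 = -47499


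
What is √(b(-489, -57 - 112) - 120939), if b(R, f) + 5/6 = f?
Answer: I*√4359918/6 ≈ 348.01*I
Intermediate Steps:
b(R, f) = -⅚ + f
√(b(-489, -57 - 112) - 120939) = √((-⅚ + (-57 - 112)) - 120939) = √((-⅚ - 169) - 120939) = √(-1019/6 - 120939) = √(-726653/6) = I*√4359918/6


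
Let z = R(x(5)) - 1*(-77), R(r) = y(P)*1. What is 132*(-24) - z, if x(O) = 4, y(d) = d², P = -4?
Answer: -3261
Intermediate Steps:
R(r) = 16 (R(r) = (-4)²*1 = 16*1 = 16)
z = 93 (z = 16 - 1*(-77) = 16 + 77 = 93)
132*(-24) - z = 132*(-24) - 1*93 = -3168 - 93 = -3261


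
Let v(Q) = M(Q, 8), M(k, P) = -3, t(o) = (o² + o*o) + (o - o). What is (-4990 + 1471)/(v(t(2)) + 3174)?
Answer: -1173/1057 ≈ -1.1097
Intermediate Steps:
t(o) = 2*o² (t(o) = (o² + o²) + 0 = 2*o² + 0 = 2*o²)
v(Q) = -3
(-4990 + 1471)/(v(t(2)) + 3174) = (-4990 + 1471)/(-3 + 3174) = -3519/3171 = -3519*1/3171 = -1173/1057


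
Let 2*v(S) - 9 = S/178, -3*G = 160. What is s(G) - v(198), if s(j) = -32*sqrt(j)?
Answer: -450/89 - 128*I*sqrt(30)/3 ≈ -5.0562 - 233.7*I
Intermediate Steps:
G = -160/3 (G = -1/3*160 = -160/3 ≈ -53.333)
v(S) = 9/2 + S/356 (v(S) = 9/2 + (S/178)/2 = 9/2 + S/356)
s(G) - v(198) = -128*I*sqrt(30)/3 - (9/2 + (1/356)*198) = -128*I*sqrt(30)/3 - (9/2 + 99/178) = -128*I*sqrt(30)/3 - 1*450/89 = -128*I*sqrt(30)/3 - 450/89 = -450/89 - 128*I*sqrt(30)/3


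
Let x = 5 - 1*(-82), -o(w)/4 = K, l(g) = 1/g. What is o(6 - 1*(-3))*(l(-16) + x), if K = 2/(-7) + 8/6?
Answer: -15301/42 ≈ -364.31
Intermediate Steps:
K = 22/21 (K = 2*(-⅐) + 8*(⅙) = -2/7 + 4/3 = 22/21 ≈ 1.0476)
o(w) = -88/21 (o(w) = -4*22/21 = -88/21)
x = 87 (x = 5 + 82 = 87)
o(6 - 1*(-3))*(l(-16) + x) = -88*(1/(-16) + 87)/21 = -88*(-1/16 + 87)/21 = -88/21*1391/16 = -15301/42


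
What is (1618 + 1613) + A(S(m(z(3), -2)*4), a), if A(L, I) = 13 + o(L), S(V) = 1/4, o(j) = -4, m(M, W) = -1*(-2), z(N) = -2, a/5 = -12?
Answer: 3240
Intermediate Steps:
a = -60 (a = 5*(-12) = -60)
m(M, W) = 2
S(V) = ¼
A(L, I) = 9 (A(L, I) = 13 - 4 = 9)
(1618 + 1613) + A(S(m(z(3), -2)*4), a) = (1618 + 1613) + 9 = 3231 + 9 = 3240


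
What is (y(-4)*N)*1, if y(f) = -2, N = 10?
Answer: -20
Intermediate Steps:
(y(-4)*N)*1 = -2*10*1 = -20*1 = -20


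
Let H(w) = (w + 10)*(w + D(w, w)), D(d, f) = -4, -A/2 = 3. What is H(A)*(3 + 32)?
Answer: -1400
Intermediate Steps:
A = -6 (A = -2*3 = -6)
H(w) = (-4 + w)*(10 + w) (H(w) = (w + 10)*(w - 4) = (10 + w)*(-4 + w) = (-4 + w)*(10 + w))
H(A)*(3 + 32) = (-40 + (-6)**2 + 6*(-6))*(3 + 32) = (-40 + 36 - 36)*35 = -40*35 = -1400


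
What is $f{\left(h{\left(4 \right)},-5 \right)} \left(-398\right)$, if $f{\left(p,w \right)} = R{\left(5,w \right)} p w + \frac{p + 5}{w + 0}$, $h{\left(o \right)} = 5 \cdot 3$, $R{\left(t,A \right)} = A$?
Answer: $-147658$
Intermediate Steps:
$h{\left(o \right)} = 15$
$f{\left(p,w \right)} = p w^{2} + \frac{5 + p}{w}$ ($f{\left(p,w \right)} = w p w + \frac{p + 5}{w + 0} = p w w + \frac{5 + p}{w} = p w^{2} + \frac{5 + p}{w}$)
$f{\left(h{\left(4 \right)},-5 \right)} \left(-398\right) = \frac{5 + 15 + 15 \left(-5\right)^{3}}{-5} \left(-398\right) = - \frac{5 + 15 + 15 \left(-125\right)}{5} \left(-398\right) = - \frac{5 + 15 - 1875}{5} \left(-398\right) = \left(- \frac{1}{5}\right) \left(-1855\right) \left(-398\right) = 371 \left(-398\right) = -147658$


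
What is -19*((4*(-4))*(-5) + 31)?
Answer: -2109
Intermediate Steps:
-19*((4*(-4))*(-5) + 31) = -19*(-16*(-5) + 31) = -19*(80 + 31) = -19*111 = -2109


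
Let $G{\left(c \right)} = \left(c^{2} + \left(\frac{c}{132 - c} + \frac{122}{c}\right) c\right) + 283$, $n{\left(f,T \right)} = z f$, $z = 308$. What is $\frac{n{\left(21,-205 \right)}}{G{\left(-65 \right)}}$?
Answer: $\frac{60676}{43635} \approx 1.3905$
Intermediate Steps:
$n{\left(f,T \right)} = 308 f$
$G{\left(c \right)} = 283 + c^{2} + c \left(\frac{122}{c} + \frac{c}{132 - c}\right)$ ($G{\left(c \right)} = \left(c^{2} + \left(\frac{122}{c} + \frac{c}{132 - c}\right) c\right) + 283 = \left(c^{2} + c \left(\frac{122}{c} + \frac{c}{132 - c}\right)\right) + 283 = 283 + c^{2} + c \left(\frac{122}{c} + \frac{c}{132 - c}\right)$)
$\frac{n{\left(21,-205 \right)}}{G{\left(-65 \right)}} = \frac{308 \cdot 21}{\frac{1}{-132 - 65} \left(-53460 + \left(-65\right)^{3} - 133 \left(-65\right)^{2} + 405 \left(-65\right)\right)} = \frac{6468}{\frac{1}{-197} \left(-53460 - 274625 - 561925 - 26325\right)} = \frac{6468}{\left(- \frac{1}{197}\right) \left(-53460 - 274625 - 561925 - 26325\right)} = \frac{6468}{\left(- \frac{1}{197}\right) \left(-916335\right)} = \frac{6468}{\frac{916335}{197}} = 6468 \cdot \frac{197}{916335} = \frac{60676}{43635}$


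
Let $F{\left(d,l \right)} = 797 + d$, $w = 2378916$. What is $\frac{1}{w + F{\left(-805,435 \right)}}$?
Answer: $\frac{1}{2378908} \approx 4.2036 \cdot 10^{-7}$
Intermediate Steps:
$\frac{1}{w + F{\left(-805,435 \right)}} = \frac{1}{2378916 + \left(797 - 805\right)} = \frac{1}{2378916 - 8} = \frac{1}{2378908}$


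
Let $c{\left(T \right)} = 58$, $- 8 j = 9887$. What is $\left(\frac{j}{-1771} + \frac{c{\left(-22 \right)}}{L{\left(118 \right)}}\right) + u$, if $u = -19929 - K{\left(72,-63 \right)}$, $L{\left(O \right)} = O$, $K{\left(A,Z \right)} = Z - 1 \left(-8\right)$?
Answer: $- \frac{16611920883}{835912} \approx -19873.0$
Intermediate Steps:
$j = - \frac{9887}{8}$ ($j = \left(- \frac{1}{8}\right) 9887 = - \frac{9887}{8} \approx -1235.9$)
$K{\left(A,Z \right)} = 8 + Z$ ($K{\left(A,Z \right)} = Z - -8 = Z + 8 = 8 + Z$)
$u = -19874$ ($u = -19929 - \left(8 - 63\right) = -19929 - -55 = -19929 + 55 = -19874$)
$\left(\frac{j}{-1771} + \frac{c{\left(-22 \right)}}{L{\left(118 \right)}}\right) + u = \left(- \frac{9887}{8 \left(-1771\right)} + \frac{58}{118}\right) - 19874 = \left(\left(- \frac{9887}{8}\right) \left(- \frac{1}{1771}\right) + 58 \cdot \frac{1}{118}\right) - 19874 = \left(\frac{9887}{14168} + \frac{29}{59}\right) - 19874 = \frac{994205}{835912} - 19874 = - \frac{16611920883}{835912}$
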